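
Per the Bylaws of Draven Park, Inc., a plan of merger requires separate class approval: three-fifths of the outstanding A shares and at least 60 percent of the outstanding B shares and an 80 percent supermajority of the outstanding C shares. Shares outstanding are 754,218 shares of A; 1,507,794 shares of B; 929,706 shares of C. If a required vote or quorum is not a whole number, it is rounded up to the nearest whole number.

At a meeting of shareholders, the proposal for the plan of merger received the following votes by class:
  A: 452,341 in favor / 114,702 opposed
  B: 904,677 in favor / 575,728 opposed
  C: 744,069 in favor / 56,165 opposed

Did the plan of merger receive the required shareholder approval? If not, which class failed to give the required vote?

A: 3/5 of 754218 = 452530.80, rounded up to 452531; 452,531 required, 452,341 in favor — not approved.
B: 3/5 of 1507794 = 904676.40, rounded up to 904677; 904,677 required, 904,677 in favor — approved.
C: 4/5 of 929706 = 743764.80, rounded up to 743765; 743,765 required, 744,069 in favor — approved.

Not approved — the A shares did not give the required vote.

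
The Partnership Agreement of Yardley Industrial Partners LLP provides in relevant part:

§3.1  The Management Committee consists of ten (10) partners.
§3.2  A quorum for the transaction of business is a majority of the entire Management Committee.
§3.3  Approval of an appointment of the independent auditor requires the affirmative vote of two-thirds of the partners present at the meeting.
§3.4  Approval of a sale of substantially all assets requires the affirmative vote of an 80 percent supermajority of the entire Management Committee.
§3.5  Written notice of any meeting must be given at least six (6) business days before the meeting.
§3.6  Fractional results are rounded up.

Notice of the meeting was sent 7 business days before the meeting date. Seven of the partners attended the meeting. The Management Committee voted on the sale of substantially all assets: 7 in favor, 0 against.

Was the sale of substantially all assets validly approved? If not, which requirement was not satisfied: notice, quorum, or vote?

Invalid — vote requirement not satisfied.

Notice: 7 business days given; 6 required (7 ≥ 6). Satisfied.
Quorum: 7 present; quorum is 6. Satisfied.
Vote: the sale of substantially all assets requires four-fifths of the entire Management Committee (10). 4/5 of 10 = 8, so 8 affirmative votes are needed; 7 voted in favor. Not satisfied.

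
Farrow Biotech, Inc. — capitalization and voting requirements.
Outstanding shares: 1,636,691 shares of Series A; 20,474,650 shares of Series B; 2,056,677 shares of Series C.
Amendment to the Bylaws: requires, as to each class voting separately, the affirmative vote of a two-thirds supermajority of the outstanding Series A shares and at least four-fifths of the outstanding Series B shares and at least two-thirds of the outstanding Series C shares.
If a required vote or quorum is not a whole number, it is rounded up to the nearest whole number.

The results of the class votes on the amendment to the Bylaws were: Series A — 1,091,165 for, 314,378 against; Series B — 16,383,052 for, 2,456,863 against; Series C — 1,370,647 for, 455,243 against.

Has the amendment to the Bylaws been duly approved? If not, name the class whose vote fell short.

Series A: 2/3 of 1636691 = 1091127.33, rounded up to 1091128; 1,091,128 required, 1,091,165 in favor — approved.
Series B: 4/5 of 20474650 = 16379720; 16,379,720 required, 16,383,052 in favor — approved.
Series C: 2/3 of 2056677 = 1371118; 1,371,118 required, 1,370,647 in favor — not approved.

Not approved — the Series C shares did not give the required vote.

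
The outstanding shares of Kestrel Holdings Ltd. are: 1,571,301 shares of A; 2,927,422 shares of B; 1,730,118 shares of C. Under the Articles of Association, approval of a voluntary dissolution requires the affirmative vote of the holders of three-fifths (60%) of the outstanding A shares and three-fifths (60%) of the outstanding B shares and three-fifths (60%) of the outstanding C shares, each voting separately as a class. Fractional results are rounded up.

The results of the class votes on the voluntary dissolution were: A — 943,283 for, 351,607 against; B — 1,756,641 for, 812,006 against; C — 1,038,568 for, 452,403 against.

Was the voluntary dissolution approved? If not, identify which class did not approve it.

A: 3/5 of 1571301 = 942780.60, rounded up to 942781; 942,781 required, 943,283 in favor — approved.
B: 3/5 of 2927422 = 1756453.20, rounded up to 1756454; 1,756,454 required, 1,756,641 in favor — approved.
C: 3/5 of 1730118 = 1038070.80, rounded up to 1038071; 1,038,071 required, 1,038,568 in favor — approved.

Approved — every class gave the required vote.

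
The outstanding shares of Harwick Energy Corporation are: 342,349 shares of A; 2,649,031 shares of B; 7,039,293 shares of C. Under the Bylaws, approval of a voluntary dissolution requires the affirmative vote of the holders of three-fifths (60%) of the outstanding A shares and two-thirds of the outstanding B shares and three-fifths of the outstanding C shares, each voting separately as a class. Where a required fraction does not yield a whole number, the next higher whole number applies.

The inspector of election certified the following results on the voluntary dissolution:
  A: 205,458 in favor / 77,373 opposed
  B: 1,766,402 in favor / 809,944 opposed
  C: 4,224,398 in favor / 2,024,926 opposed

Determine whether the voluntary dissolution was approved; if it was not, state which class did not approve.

Approved — every class gave the required vote.

A: 3/5 of 342349 = 205409.40, rounded up to 205410; 205,410 required, 205,458 in favor — approved.
B: 2/3 of 2649031 = 1766020.67, rounded up to 1766021; 1,766,021 required, 1,766,402 in favor — approved.
C: 3/5 of 7039293 = 4223575.80, rounded up to 4223576; 4,223,576 required, 4,224,398 in favor — approved.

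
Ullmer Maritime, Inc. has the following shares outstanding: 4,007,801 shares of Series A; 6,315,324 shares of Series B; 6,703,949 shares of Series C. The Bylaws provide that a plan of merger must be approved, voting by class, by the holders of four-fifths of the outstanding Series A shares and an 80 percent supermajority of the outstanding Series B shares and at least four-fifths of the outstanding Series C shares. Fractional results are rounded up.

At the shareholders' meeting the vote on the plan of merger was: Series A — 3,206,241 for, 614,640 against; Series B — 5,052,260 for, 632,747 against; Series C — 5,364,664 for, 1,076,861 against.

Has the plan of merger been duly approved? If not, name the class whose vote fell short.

Approved — every class gave the required vote.

Series A: 4/5 of 4007801 = 3206240.80, rounded up to 3206241; 3,206,241 required, 3,206,241 in favor — approved.
Series B: 4/5 of 6315324 = 5052259.20, rounded up to 5052260; 5,052,260 required, 5,052,260 in favor — approved.
Series C: 4/5 of 6703949 = 5363159.20, rounded up to 5363160; 5,363,160 required, 5,364,664 in favor — approved.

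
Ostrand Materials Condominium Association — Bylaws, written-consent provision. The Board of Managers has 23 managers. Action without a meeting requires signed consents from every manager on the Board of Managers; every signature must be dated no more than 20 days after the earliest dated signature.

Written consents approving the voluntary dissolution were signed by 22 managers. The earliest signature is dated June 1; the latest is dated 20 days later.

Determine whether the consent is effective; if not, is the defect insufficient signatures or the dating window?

Signatures required: all of 23 — unanimous means all 23, so 23 needed; 22 signed. Insufficient.
Dating window: the latest signature is 20 days after the earliest; the limit is 20 days. Within the window.

Not effective — insufficient signatures.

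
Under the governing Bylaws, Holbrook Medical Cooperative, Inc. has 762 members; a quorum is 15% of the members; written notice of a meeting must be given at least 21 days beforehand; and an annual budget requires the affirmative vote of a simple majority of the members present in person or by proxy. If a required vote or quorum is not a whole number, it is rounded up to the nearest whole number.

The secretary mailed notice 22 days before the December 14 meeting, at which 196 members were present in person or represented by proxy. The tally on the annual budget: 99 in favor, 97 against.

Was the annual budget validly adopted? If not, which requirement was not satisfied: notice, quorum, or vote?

Notice: 22 days given; 21 required. Satisfied.
Quorum: 15% of 762 = 114.30, rounded up to 115; 196 present. Satisfied.
Vote: requires a majority of those present (196); a majority of 196 is 99, so 99 needed; 99 in favor. Satisfied.

Valid — all requirements satisfied.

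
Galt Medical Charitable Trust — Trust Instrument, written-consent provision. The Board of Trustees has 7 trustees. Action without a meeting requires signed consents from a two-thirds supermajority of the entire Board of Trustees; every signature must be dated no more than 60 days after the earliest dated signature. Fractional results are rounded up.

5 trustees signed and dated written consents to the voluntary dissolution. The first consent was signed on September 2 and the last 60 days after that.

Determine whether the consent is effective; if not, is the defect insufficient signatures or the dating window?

Effective — both the signature and dating-window requirements are satisfied.

Signatures required: a two-thirds supermajority of 7 — 2/3 of 7 = 4.67, rounded up to 5, so 5 needed; 5 signed. Sufficient.
Dating window: the latest signature is 60 days after the earliest; the limit is 60 days. Within the window.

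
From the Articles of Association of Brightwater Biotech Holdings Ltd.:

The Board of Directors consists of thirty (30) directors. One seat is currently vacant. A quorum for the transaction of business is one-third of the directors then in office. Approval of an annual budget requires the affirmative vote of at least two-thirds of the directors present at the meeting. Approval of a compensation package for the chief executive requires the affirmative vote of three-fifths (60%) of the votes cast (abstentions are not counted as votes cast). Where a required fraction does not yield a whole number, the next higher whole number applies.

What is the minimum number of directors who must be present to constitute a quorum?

1/3 of 29 = 9.67, rounded up to 10.

10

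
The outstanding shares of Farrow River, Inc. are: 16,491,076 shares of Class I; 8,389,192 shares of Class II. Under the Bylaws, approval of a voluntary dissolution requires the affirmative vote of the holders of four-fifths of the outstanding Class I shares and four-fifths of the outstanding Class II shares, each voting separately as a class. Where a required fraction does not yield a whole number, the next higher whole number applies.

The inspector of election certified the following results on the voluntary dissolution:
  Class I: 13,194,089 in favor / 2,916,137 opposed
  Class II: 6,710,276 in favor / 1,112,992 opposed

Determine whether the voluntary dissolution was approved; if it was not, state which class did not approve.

Class I: 4/5 of 16491076 = 13192860.80, rounded up to 13192861; 13,192,861 required, 13,194,089 in favor — approved.
Class II: 4/5 of 8389192 = 6711353.60, rounded up to 6711354; 6,711,354 required, 6,710,276 in favor — not approved.

Not approved — the Class II shares did not give the required vote.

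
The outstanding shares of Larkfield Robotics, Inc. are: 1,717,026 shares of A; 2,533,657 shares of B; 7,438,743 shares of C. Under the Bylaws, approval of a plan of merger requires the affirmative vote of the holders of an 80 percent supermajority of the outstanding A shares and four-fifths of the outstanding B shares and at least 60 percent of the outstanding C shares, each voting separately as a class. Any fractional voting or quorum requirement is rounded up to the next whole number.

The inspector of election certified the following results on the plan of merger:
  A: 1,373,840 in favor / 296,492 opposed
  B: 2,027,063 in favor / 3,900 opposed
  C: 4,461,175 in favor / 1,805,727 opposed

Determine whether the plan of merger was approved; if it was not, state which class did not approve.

A: 4/5 of 1717026 = 1373620.80, rounded up to 1373621; 1,373,621 required, 1,373,840 in favor — approved.
B: 4/5 of 2533657 = 2026925.60, rounded up to 2026926; 2,026,926 required, 2,027,063 in favor — approved.
C: 3/5 of 7438743 = 4463245.80, rounded up to 4463246; 4,463,246 required, 4,461,175 in favor — not approved.

Not approved — the C shares did not give the required vote.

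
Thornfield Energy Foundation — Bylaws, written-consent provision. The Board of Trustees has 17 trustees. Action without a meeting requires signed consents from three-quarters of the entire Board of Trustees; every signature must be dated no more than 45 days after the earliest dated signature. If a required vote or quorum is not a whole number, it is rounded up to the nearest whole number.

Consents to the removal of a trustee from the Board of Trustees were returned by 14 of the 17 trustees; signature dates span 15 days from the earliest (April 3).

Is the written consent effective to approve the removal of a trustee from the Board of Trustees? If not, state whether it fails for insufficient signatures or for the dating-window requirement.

Signatures required: three-quarters of 17 — 3/4 of 17 = 12.75, rounded up to 13, so 13 needed; 14 signed. Sufficient.
Dating window: the latest signature is 15 days after the earliest; the limit is 45 days. Within the window.

Effective — both the signature and dating-window requirements are satisfied.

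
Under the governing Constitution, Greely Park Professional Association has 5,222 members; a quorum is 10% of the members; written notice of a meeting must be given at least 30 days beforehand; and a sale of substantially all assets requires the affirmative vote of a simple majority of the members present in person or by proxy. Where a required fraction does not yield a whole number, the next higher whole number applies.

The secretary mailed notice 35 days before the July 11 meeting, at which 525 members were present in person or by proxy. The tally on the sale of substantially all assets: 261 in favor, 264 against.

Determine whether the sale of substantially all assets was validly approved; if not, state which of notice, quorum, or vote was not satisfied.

Notice: 35 days given; 30 required. Satisfied.
Quorum: 10% of 5,222 = 522.20, rounded up to 523; 525 present. Satisfied.
Vote: requires a majority of those present (525); a majority of 525 is 263, so 263 needed; 261 in favor. Not satisfied.

Invalid — vote requirement not satisfied.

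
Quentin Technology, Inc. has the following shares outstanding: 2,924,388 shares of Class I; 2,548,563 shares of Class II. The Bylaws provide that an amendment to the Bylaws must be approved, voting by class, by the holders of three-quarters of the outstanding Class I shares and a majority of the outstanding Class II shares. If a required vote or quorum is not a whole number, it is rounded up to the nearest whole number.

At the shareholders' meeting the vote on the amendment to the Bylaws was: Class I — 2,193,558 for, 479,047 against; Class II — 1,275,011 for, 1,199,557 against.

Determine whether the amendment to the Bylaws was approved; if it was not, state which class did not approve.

Class I: 3/4 of 2924388 = 2193291; 2,193,291 required, 2,193,558 in favor — approved.
Class II: a majority of 2548563 is 1274282; 1,274,282 required, 1,275,011 in favor — approved.

Approved — every class gave the required vote.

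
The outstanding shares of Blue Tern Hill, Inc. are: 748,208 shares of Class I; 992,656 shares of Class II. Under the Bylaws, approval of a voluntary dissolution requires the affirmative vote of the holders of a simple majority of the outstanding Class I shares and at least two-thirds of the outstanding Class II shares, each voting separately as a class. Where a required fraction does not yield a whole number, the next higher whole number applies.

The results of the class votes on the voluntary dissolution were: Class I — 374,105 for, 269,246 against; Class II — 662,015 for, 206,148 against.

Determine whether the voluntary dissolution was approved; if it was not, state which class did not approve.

Class I: a majority of 748208 is 374105; 374,105 required, 374,105 in favor — approved.
Class II: 2/3 of 992656 = 661770.67, rounded up to 661771; 661,771 required, 662,015 in favor — approved.

Approved — every class gave the required vote.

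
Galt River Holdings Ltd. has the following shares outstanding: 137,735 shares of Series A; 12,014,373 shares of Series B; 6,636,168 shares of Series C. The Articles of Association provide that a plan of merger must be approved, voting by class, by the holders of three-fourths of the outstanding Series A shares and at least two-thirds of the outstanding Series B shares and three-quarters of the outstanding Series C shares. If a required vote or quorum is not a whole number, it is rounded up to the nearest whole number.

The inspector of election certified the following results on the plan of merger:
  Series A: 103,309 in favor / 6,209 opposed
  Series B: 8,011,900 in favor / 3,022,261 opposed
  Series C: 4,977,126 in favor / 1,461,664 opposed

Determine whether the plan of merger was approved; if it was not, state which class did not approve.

Approved — every class gave the required vote.

Series A: 3/4 of 137735 = 103301.25, rounded up to 103302; 103,302 required, 103,309 in favor — approved.
Series B: 2/3 of 12014373 = 8009582; 8,009,582 required, 8,011,900 in favor — approved.
Series C: 3/4 of 6636168 = 4977126; 4,977,126 required, 4,977,126 in favor — approved.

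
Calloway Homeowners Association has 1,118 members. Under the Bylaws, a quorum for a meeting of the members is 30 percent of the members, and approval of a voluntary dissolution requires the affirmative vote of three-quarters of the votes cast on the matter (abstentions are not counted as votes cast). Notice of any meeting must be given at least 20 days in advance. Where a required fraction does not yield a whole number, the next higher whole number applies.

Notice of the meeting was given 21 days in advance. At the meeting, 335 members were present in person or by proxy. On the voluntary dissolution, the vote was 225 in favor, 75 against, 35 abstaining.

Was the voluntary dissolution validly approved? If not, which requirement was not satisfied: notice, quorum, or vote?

Notice: 21 days given; 20 required. Satisfied.
Quorum: 30% of 1,118 = 335.40, rounded up to 336; 335 present. Not satisfied.
Vote: requires three-fourths of the votes cast (335 − 35 abstaining = 300); 3/4 of 300 = 225, so 225 needed; 225 in favor. Satisfied.

Invalid — quorum requirement not satisfied.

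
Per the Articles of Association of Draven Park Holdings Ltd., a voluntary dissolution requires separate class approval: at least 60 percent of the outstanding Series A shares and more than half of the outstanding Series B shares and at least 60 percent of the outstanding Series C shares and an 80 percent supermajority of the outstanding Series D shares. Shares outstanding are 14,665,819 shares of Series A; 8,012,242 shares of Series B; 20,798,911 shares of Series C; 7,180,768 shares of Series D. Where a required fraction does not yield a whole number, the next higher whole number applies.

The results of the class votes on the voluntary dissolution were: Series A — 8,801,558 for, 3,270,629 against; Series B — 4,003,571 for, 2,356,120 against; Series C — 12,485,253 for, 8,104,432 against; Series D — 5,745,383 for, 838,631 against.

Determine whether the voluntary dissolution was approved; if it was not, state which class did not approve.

Not approved — the Series B shares did not give the required vote.

Series A: 3/5 of 14665819 = 8799491.40, rounded up to 8799492; 8,799,492 required, 8,801,558 in favor — approved.
Series B: a majority of 8012242 is 4006122; 4,006,122 required, 4,003,571 in favor — not approved.
Series C: 3/5 of 20798911 = 12479346.60, rounded up to 12479347; 12,479,347 required, 12,485,253 in favor — approved.
Series D: 4/5 of 7180768 = 5744614.40, rounded up to 5744615; 5,744,615 required, 5,745,383 in favor — approved.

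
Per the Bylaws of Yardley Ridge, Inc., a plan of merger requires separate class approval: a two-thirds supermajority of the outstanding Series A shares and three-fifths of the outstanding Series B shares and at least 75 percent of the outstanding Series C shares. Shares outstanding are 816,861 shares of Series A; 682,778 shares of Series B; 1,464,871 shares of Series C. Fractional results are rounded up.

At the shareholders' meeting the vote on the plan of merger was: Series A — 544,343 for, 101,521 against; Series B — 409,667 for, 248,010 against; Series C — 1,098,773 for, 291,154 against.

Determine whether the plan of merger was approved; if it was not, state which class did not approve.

Not approved — the Series A shares did not give the required vote.

Series A: 2/3 of 816861 = 544574; 544,574 required, 544,343 in favor — not approved.
Series B: 3/5 of 682778 = 409666.80, rounded up to 409667; 409,667 required, 409,667 in favor — approved.
Series C: 3/4 of 1464871 = 1098653.25, rounded up to 1098654; 1,098,654 required, 1,098,773 in favor — approved.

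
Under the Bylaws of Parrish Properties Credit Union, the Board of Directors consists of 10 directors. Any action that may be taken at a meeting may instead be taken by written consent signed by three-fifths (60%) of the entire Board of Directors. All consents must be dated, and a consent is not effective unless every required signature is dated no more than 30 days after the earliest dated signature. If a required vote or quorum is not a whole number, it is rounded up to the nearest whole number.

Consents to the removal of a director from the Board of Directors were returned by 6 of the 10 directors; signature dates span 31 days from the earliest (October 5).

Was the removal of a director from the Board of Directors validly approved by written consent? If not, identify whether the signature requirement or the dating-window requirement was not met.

Not effective — dating-window requirement not satisfied.

Signatures required: three-fifths (60%) of 10 — 3/5 of 10 = 6, so 6 needed; 6 signed. Sufficient.
Dating window: the latest signature is 31 days after the earliest; the limit is 30 days. Outside the window.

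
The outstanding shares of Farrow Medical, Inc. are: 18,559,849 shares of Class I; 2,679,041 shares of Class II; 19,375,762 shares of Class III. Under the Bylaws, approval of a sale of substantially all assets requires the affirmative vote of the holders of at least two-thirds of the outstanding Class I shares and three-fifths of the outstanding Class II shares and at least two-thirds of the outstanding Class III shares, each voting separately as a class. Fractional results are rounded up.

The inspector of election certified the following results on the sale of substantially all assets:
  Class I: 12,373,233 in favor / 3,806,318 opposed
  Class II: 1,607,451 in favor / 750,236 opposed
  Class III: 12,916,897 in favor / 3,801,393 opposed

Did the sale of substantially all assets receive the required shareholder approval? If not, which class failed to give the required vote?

Class I: 2/3 of 18559849 = 12373232.67, rounded up to 12373233; 12,373,233 required, 12,373,233 in favor — approved.
Class II: 3/5 of 2679041 = 1607424.60, rounded up to 1607425; 1,607,425 required, 1,607,451 in favor — approved.
Class III: 2/3 of 19375762 = 12917174.67, rounded up to 12917175; 12,917,175 required, 12,916,897 in favor — not approved.

Not approved — the Class III shares did not give the required vote.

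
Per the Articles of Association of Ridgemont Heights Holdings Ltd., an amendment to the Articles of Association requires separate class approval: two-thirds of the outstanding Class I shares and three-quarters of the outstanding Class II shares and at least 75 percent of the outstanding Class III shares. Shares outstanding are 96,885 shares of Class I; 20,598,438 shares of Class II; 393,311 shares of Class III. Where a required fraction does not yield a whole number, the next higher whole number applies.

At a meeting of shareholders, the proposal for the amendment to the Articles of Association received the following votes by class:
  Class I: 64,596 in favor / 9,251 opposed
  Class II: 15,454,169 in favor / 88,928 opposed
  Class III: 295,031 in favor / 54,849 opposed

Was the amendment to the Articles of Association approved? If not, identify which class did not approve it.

Class I: 2/3 of 96885 = 64590; 64,590 required, 64,596 in favor — approved.
Class II: 3/4 of 20598438 = 15448828.50, rounded up to 15448829; 15,448,829 required, 15,454,169 in favor — approved.
Class III: 3/4 of 393311 = 294983.25, rounded up to 294984; 294,984 required, 295,031 in favor — approved.

Approved — every class gave the required vote.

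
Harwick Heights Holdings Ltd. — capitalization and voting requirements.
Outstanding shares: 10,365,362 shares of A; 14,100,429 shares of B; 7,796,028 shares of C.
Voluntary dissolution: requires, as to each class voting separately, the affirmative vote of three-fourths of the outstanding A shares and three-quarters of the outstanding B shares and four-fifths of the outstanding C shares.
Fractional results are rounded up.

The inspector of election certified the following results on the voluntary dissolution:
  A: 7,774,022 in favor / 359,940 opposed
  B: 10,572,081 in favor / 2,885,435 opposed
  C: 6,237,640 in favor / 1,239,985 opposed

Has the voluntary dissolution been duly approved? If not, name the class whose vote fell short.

Not approved — the B shares did not give the required vote.

A: 3/4 of 10365362 = 7774021.50, rounded up to 7774022; 7,774,022 required, 7,774,022 in favor — approved.
B: 3/4 of 14100429 = 10575321.75, rounded up to 10575322; 10,575,322 required, 10,572,081 in favor — not approved.
C: 4/5 of 7796028 = 6236822.40, rounded up to 6236823; 6,236,823 required, 6,237,640 in favor — approved.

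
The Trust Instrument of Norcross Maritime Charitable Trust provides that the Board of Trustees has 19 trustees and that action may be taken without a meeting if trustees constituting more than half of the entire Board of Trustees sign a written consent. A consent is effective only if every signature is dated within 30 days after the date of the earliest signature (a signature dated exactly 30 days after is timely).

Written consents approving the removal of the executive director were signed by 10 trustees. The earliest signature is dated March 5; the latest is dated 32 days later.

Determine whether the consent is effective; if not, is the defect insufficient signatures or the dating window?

Signatures required: more than half of 19 — a majority of 19 is 10, so 10 needed; 10 signed. Sufficient.
Dating window: the latest signature is 32 days after the earliest; the limit is 30 days. Outside the window.

Not effective — dating-window requirement not satisfied.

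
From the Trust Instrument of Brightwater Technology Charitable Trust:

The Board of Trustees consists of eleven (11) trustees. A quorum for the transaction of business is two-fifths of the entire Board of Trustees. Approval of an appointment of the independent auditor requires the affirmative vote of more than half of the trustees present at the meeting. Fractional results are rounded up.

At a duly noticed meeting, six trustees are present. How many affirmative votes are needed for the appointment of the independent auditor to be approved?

The appointment of the independent auditor requires a majority of the trustees present (6).
A majority of 6 is 4.

4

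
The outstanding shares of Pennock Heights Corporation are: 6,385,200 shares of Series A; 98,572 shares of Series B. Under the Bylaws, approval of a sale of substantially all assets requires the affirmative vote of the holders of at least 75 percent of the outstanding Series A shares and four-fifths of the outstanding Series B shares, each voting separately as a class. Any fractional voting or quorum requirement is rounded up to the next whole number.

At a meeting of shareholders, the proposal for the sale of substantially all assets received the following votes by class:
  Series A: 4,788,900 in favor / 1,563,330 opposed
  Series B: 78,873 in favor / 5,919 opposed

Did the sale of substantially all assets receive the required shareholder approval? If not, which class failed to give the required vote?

Approved — every class gave the required vote.

Series A: 3/4 of 6385200 = 4788900; 4,788,900 required, 4,788,900 in favor — approved.
Series B: 4/5 of 98572 = 78857.60, rounded up to 78858; 78,858 required, 78,873 in favor — approved.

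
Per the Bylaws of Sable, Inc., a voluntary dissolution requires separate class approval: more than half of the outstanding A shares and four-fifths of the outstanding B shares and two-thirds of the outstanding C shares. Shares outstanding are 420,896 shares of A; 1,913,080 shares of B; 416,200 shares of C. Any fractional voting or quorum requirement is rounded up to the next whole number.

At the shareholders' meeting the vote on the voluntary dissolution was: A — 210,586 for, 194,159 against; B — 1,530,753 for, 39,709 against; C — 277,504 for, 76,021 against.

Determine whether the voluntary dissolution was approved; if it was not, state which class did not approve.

Approved — every class gave the required vote.

A: a majority of 420896 is 210449; 210,449 required, 210,586 in favor — approved.
B: 4/5 of 1913080 = 1530464; 1,530,464 required, 1,530,753 in favor — approved.
C: 2/3 of 416200 = 277466.67, rounded up to 277467; 277,467 required, 277,504 in favor — approved.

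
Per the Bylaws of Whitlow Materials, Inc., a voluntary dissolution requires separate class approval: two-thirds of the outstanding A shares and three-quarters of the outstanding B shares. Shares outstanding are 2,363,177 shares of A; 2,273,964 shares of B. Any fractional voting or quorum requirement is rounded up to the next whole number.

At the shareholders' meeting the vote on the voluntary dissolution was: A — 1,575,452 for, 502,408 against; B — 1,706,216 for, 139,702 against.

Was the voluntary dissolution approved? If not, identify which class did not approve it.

A: 2/3 of 2363177 = 1575451.33, rounded up to 1575452; 1,575,452 required, 1,575,452 in favor — approved.
B: 3/4 of 2273964 = 1705473; 1,705,473 required, 1,706,216 in favor — approved.

Approved — every class gave the required vote.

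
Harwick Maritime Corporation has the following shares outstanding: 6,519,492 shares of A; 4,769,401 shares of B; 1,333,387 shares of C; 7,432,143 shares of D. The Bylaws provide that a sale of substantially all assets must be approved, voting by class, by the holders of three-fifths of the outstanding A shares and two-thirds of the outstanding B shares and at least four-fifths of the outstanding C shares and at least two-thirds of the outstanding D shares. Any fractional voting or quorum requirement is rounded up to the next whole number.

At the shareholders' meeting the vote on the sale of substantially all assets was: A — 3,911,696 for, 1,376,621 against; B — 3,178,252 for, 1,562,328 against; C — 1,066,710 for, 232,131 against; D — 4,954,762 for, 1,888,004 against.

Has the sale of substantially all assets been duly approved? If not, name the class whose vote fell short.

A: 3/5 of 6519492 = 3911695.20, rounded up to 3911696; 3,911,696 required, 3,911,696 in favor — approved.
B: 2/3 of 4769401 = 3179600.67, rounded up to 3179601; 3,179,601 required, 3,178,252 in favor — not approved.
C: 4/5 of 1333387 = 1066709.60, rounded up to 1066710; 1,066,710 required, 1,066,710 in favor — approved.
D: 2/3 of 7432143 = 4954762; 4,954,762 required, 4,954,762 in favor — approved.

Not approved — the B shares did not give the required vote.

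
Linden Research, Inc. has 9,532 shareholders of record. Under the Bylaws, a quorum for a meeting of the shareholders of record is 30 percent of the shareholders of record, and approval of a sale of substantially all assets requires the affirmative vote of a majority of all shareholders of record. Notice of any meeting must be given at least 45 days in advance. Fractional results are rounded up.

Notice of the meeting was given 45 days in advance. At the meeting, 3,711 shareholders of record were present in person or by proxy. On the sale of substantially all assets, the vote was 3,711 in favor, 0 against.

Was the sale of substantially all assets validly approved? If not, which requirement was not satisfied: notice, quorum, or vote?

Invalid — vote requirement not satisfied.

Notice: 45 days given; 45 required. Satisfied.
Quorum: 30% of 9,532 = 2,859.60, rounded up to 2,860; 3,711 present. Satisfied.
Vote: requires a majority of all shareholders of record (9,532); a majority of 9532 is 4767, so 4,767 needed; 3,711 in favor. Not satisfied.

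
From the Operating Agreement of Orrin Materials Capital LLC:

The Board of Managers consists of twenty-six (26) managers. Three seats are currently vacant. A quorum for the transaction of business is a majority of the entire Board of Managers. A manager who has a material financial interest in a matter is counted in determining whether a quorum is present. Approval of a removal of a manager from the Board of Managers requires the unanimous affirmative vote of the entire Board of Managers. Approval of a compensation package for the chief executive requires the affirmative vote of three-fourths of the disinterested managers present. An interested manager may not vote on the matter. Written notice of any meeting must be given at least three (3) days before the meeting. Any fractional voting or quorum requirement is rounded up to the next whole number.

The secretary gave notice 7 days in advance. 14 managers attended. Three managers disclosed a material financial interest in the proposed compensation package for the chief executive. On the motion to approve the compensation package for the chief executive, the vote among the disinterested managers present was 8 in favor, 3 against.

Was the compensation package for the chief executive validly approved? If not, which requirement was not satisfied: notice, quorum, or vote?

Notice: 7 days given; 3 required (7 ≥ 3). Satisfied.
Quorum: 14 present (interested managers count toward quorum); quorum is 14. Satisfied.
Vote: the compensation package for the chief executive requires three-fourths of the disinterested managers present (14 − 3 = 11). 3/4 of 11 = 8.25, rounded up to 9, so 9 affirmative votes are needed; 8 voted in favor. Not satisfied.

Invalid — vote requirement not satisfied.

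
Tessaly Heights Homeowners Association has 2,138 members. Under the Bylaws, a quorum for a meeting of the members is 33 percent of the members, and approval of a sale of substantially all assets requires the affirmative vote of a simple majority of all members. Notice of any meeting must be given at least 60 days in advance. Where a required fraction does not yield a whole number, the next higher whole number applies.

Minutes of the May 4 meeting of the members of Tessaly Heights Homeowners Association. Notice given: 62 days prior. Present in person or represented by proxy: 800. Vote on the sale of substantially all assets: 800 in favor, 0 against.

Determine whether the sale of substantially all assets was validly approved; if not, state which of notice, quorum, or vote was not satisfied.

Invalid — vote requirement not satisfied.

Notice: 62 days given; 60 required. Satisfied.
Quorum: 33% of 2,138 = 705.54, rounded up to 706; 800 present. Satisfied.
Vote: requires a majority of all members (2,138); a majority of 2138 is 1070, so 1,070 needed; 800 in favor. Not satisfied.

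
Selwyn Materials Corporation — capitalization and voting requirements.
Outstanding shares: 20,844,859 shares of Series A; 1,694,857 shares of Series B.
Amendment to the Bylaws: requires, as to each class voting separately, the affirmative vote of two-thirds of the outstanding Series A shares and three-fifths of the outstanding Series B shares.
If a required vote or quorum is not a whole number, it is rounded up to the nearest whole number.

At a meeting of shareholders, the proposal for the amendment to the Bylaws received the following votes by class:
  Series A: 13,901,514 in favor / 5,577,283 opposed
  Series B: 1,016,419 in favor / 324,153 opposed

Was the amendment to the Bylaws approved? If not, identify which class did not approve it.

Not approved — the Series B shares did not give the required vote.

Series A: 2/3 of 20844859 = 13896572.67, rounded up to 13896573; 13,896,573 required, 13,901,514 in favor — approved.
Series B: 3/5 of 1694857 = 1016914.20, rounded up to 1016915; 1,016,915 required, 1,016,419 in favor — not approved.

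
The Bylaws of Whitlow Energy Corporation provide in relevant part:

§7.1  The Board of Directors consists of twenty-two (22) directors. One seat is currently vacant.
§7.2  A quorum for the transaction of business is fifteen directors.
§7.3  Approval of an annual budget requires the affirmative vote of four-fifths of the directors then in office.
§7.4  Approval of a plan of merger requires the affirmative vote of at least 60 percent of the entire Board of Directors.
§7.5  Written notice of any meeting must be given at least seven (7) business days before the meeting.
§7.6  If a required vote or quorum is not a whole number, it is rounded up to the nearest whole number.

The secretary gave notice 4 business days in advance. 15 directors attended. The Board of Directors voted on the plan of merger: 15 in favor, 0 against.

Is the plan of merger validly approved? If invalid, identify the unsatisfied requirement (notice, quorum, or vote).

Invalid — notice requirement not satisfied.

Notice: 4 business days given; 7 required (4 < 7). Not satisfied.
Quorum: 15 present; quorum is 15. Satisfied.
Vote: the plan of merger requires three-fifths of the entire Board of Directors (22). 3/5 of 22 = 13.20, rounded up to 14, so 14 affirmative votes are needed; 15 voted in favor. Satisfied.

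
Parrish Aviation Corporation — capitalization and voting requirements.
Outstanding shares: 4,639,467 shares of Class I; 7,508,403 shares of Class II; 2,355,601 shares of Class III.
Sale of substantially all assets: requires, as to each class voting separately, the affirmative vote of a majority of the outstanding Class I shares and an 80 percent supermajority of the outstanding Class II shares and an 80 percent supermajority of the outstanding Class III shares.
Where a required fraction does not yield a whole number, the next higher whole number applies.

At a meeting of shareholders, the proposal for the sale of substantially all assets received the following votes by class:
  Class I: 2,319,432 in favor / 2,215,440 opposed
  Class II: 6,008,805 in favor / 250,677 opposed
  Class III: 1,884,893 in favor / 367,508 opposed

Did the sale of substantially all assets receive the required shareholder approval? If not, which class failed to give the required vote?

Class I: a majority of 4639467 is 2319734; 2,319,734 required, 2,319,432 in favor — not approved.
Class II: 4/5 of 7508403 = 6006722.40, rounded up to 6006723; 6,006,723 required, 6,008,805 in favor — approved.
Class III: 4/5 of 2355601 = 1884480.80, rounded up to 1884481; 1,884,481 required, 1,884,893 in favor — approved.

Not approved — the Class I shares did not give the required vote.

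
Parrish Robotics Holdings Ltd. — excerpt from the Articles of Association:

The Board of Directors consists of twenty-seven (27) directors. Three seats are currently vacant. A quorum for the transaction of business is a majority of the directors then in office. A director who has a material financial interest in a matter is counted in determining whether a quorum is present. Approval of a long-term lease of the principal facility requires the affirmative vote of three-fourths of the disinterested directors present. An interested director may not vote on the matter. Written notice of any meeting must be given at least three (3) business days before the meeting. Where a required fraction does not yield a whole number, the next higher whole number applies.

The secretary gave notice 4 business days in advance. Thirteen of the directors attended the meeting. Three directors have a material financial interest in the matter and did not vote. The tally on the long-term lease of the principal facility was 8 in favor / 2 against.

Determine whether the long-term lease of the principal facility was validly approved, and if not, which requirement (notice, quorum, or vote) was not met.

Notice: 4 business days given; 3 required (4 ≥ 3). Satisfied.
Quorum: 13 present (interested directors count toward quorum); quorum is 13. Satisfied.
Vote: the long-term lease of the principal facility requires three-fourths of the disinterested directors present (13 − 3 = 10). 3/4 of 10 = 7.50, rounded up to 8, so 8 affirmative votes are needed; 8 voted in favor. Satisfied.

Valid — all requirements satisfied.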